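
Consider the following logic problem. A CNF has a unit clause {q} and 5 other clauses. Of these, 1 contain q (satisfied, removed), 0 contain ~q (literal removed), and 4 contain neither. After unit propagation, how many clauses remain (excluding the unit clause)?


Satisfied (removed): 1
Shortened (remain): 0
Unchanged (remain): 4
Remaining = 0 + 4 = 4

4


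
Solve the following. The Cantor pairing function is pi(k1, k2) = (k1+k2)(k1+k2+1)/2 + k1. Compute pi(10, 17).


k1 + k2 = 27
(k1+k2)(k1+k2+1)/2 = 27 * 28 / 2 = 378
pi = 378 + 10 = 388

388


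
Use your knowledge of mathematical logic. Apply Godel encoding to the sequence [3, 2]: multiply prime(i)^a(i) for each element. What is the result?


Encode each element as an exponent of the corresponding prime:
  2^3 = 8
  3^2 = 9
Product = 8 * 9 = 72

72


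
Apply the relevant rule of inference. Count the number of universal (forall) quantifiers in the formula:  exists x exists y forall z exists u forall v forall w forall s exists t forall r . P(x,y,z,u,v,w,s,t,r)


Quantifier prefix: exists x exists y forall z exists u forall v forall w forall s exists t forall r
Mark each quantifier type:
  E E U E U U U E U
Universal count = 5, Existential count = 4
Asked for universal (forall) quantifiers: 5

5


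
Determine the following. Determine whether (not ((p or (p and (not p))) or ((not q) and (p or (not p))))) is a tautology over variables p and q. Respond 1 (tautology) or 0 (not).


Check all 4 assignments:
p=0, q=0: 0
p=0, q=1: 1
p=1, q=0: 0
p=1, q=1: 0
Satisfying count = 1/4.
Tautology iff count = 4: no.

0


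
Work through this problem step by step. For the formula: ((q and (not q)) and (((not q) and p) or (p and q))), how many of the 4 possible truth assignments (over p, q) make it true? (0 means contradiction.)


Check all 4 assignments:
p=0, q=0: 0
p=0, q=1: 0
p=1, q=0: 0
p=1, q=1: 0
Count of True = 0

0


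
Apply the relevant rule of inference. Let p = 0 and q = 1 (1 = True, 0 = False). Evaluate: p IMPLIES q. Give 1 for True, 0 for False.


p = 0, q = 1
Operation: p IMPLIES q
Evaluate: 0 IMPLIES 1 = 1

1


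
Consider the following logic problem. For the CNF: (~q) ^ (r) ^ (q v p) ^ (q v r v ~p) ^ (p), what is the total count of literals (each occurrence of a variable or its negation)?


Counting literals in each clause:
Clause 1: 1 literal(s)
Clause 2: 1 literal(s)
Clause 3: 2 literal(s)
Clause 4: 3 literal(s)
Clause 5: 1 literal(s)
Total = 8

8


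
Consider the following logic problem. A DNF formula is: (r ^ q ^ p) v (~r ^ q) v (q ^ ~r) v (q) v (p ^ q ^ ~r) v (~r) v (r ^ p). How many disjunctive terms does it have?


A DNF formula is a disjunction of terms (conjunctions).
Terms are separated by v.
Counting the disjuncts: 7 terms.

7


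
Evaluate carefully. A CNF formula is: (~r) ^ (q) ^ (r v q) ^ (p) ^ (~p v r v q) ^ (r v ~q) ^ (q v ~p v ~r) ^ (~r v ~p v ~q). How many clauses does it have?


A CNF formula is a conjunction of clauses.
Clauses are separated by ^.
Counting the conjuncts: 8 clauses.

8


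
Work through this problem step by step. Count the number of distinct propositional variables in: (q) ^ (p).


Identify each variable that appears in the formula.
Variables found: p, q
Count = 2

2


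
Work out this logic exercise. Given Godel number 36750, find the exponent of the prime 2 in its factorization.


Factorize 36750 by dividing by 2 repeatedly.
Division steps: 2 divides 36750 exactly 1 time(s).
Exponent of 2 = 1

1


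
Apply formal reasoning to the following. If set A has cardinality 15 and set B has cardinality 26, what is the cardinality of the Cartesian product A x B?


The Cartesian product A x B contains all ordered pairs (a, b).
|A x B| = |A| * |B| = 15 * 26 = 390

390


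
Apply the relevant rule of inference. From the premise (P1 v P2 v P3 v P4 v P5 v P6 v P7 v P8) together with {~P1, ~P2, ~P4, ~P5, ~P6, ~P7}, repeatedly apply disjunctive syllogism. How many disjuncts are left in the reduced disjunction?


Original disjuncts (8): P1, P2, P3, P4, P5, P6, P7, P8
Negated (eliminate): ~P1, ~P2, ~P4, ~P5, ~P6, ~P7
Remaining disjuncts: P3, P8
Count = 8 - 6 = 2

2


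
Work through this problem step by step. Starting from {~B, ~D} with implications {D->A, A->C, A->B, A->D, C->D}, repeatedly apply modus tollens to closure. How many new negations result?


Initial negated facts: {~B, ~D}
Apply modus tollens to closure:
  ~B and A->B  =>  ~A
  ~D and C->D  =>  ~C
Final negated: {~A, ~B, ~C, ~D}
New negations: {~A, ~C}
Count = 2

2


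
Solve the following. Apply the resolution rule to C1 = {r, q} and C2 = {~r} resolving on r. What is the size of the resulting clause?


Remove r from C1 and ~r from C2.
C1 remainder: {q}
C2 remainder: {}
Union (resolvent): {q}
Resolvent has 1 literal(s).

1


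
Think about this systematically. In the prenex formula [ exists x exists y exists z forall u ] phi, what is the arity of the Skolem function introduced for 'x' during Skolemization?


Quantifier prefix: exists x exists y exists z forall u
'x' is existentially quantified at position 1.
No universal quantifiers precede it.
Skolem function arity = 0 (a Skolem constant)

0


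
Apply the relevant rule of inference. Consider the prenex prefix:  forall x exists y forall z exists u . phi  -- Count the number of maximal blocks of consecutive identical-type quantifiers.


Quantifier-type sequence: A E A E  (A=forall, E=exists)
Group into maximal same-type runs:
  Ax1 | Ex1 | Ax1 | Ex1
Number of blocks = 4

4


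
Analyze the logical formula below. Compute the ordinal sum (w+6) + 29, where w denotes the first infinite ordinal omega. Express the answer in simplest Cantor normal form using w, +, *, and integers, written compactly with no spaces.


Compute (w+6) + 29.
Ordinal + is associative but NOT commutative; for finite n>0, n + w = w but w + n stays w+n.
By associativity: (w+6) + 29 = w + (6+29) = w+35.
Result = w+35

w+35


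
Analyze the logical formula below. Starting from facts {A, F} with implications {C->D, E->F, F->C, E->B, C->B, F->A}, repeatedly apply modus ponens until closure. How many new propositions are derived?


Initial facts: {A, F}
Apply modus ponens to closure:
  F and F->C  =>  C
  C and C->B  =>  B
  C and C->D  =>  D
Final known: {A, B, C, D, F}
New propositions: {B, C, D}
Count = 3

3


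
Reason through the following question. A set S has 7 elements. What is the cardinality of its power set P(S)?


The power set of a set with n elements has 2^n elements.
|P(S)| = 2^7 = 128

128


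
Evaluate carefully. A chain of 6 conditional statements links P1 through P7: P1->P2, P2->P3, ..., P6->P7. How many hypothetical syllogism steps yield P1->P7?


With 6 implications in a chain connecting 7 propositions:
P1->P2, P2->P3, ..., P6->P7
Steps needed = (number of implications) - 1 = 6 - 1 = 5

5


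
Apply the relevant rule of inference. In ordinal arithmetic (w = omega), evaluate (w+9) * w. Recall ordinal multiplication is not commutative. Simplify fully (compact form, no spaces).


Compute (w+9) * w.
Ordinal * is associative and left-distributive over +, but NOT commutative; for finite n>1, n*w = w but w*n stays w*n.
(w+9) * w = sup{(w+9)*k : k<w} = sup{w*k+9} = w^2 (the +9 tail is absorbed in the limit).
Result = w^2

w^2


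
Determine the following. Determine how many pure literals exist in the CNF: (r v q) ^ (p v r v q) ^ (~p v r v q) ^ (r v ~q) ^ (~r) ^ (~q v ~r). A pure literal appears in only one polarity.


Check each variable for pure literal status:
p: mixed (not pure)
q: mixed (not pure)
r: mixed (not pure)
Pure literal count = 0

0


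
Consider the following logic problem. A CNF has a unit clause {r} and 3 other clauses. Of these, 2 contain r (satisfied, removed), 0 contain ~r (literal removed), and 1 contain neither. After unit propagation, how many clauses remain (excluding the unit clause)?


Satisfied (removed): 2
Shortened (remain): 0
Unchanged (remain): 1
Remaining = 0 + 1 = 1

1


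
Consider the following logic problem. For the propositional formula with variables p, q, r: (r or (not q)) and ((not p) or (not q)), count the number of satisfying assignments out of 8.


Evaluate all 8 assignments for p, q, r:
p=0, q=0, r=0: 1
p=0, q=0, r=1: 1
p=0, q=1, r=0: 0
p=0, q=1, r=1: 1
p=1, q=0, r=0: 1
p=1, q=0, r=1: 1
p=1, q=1, r=0: 0
p=1, q=1, r=1: 0
Satisfying count = 5

5


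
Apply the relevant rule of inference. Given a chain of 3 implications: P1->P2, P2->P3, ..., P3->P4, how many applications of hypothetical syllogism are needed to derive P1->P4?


With 3 implications in a chain connecting 4 propositions:
P1->P2, P2->P3, ..., P3->P4
Steps needed = (number of implications) - 1 = 3 - 1 = 2

2


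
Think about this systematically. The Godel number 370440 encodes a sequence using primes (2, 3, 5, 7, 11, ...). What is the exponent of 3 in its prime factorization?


Factorize 370440 by dividing by 3 repeatedly.
Division steps: 3 divides 370440 exactly 3 time(s).
Exponent of 3 = 3

3


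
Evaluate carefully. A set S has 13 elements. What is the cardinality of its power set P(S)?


The power set of a set with n elements has 2^n elements.
|P(S)| = 2^13 = 8192

8192


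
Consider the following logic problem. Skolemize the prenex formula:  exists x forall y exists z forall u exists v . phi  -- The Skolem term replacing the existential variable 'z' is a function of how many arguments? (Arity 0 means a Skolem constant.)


Quantifier prefix: exists x forall y exists z forall u exists v
'z' is existentially quantified at position 3.
Universal variables preceding it: y
Skolem function arity = 1

1


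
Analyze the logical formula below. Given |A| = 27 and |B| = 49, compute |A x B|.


The Cartesian product A x B contains all ordered pairs (a, b).
|A x B| = |A| * |B| = 27 * 49 = 1323

1323


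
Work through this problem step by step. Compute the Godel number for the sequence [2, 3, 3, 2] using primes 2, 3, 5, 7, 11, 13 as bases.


Encode each element as an exponent of the corresponding prime:
  2^2 = 4
  3^3 = 27
  5^3 = 125
  7^2 = 49
Product = 4 * 27 * 125 * 49 = 661500

661500


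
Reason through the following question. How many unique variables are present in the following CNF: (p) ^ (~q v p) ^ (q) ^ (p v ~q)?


Identify each variable that appears in the formula.
Variables found: p, q
Count = 2

2


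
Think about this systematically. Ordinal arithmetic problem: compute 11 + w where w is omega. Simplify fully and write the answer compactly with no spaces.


Compute 11 + w.
Ordinal + is associative but NOT commutative; for finite n>0, n + w = w but w + n stays w+n.
Any finite left addend is absorbed by w on the right: 11 + w = w.
Result = w

w


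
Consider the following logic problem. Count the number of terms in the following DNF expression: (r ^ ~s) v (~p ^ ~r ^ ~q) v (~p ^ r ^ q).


A DNF formula is a disjunction of terms (conjunctions).
Terms are separated by v.
Counting the disjuncts: 3 terms.

3


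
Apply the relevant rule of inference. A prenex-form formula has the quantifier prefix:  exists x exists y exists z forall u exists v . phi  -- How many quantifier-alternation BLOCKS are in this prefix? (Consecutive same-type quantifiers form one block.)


Quantifier-type sequence: E E E A E  (A=forall, E=exists)
Group into maximal same-type runs:
  Ex3 | Ax1 | Ex1
Number of blocks = 3

3


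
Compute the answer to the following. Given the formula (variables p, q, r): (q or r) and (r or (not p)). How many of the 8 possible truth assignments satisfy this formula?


Evaluate all 8 assignments for p, q, r:
p=0, q=0, r=0: 0
p=0, q=0, r=1: 1
p=0, q=1, r=0: 1
p=0, q=1, r=1: 1
p=1, q=0, r=0: 0
p=1, q=0, r=1: 1
p=1, q=1, r=0: 0
p=1, q=1, r=1: 1
Satisfying count = 5

5


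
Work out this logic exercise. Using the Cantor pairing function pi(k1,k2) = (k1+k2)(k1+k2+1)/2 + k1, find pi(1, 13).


k1 + k2 = 14
(k1+k2)(k1+k2+1)/2 = 14 * 15 / 2 = 105
pi = 105 + 1 = 106

106


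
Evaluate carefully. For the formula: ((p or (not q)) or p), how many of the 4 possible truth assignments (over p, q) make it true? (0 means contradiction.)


Check all 4 assignments:
p=0, q=0: 1
p=0, q=1: 0
p=1, q=0: 1
p=1, q=1: 1
Count of True = 3

3


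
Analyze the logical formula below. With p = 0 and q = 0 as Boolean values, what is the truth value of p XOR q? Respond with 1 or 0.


p = 0, q = 0
Operation: p XOR q
Evaluate: 0 XOR 0 = 0

0


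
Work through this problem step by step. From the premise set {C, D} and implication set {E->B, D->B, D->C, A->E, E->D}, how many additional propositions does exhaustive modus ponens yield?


Initial facts: {C, D}
Apply modus ponens to closure:
  D and D->B  =>  B
Final known: {B, C, D}
New propositions: {B}
Count = 1

1


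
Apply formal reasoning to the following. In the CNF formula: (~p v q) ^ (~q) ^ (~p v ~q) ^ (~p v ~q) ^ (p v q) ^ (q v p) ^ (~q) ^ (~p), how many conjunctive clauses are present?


A CNF formula is a conjunction of clauses.
Clauses are separated by ^.
Counting the conjuncts: 8 clauses.

8


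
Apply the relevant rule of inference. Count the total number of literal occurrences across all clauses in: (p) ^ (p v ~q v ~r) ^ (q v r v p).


Counting literals in each clause:
Clause 1: 1 literal(s)
Clause 2: 3 literal(s)
Clause 3: 3 literal(s)
Total = 7

7


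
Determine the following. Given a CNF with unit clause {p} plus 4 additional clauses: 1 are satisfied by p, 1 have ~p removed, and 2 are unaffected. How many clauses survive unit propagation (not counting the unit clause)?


Satisfied (removed): 1
Shortened (remain): 1
Unchanged (remain): 2
Remaining = 1 + 2 = 3

3


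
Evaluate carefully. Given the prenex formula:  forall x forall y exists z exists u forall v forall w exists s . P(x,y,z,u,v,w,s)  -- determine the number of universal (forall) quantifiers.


Quantifier prefix: forall x forall y exists z exists u forall v forall w exists s
Mark each quantifier type:
  U U E E U U E
Universal count = 4, Existential count = 3
Asked for universal (forall) quantifiers: 4

4


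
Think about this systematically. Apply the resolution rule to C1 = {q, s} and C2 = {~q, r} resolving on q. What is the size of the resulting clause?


Remove q from C1 and ~q from C2.
C1 remainder: {s}
C2 remainder: {r}
Union (resolvent): {r, s}
Resolvent has 2 literal(s).

2


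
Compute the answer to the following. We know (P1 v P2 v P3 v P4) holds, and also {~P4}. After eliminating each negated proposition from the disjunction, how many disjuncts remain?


Original disjuncts (4): P1, P2, P3, P4
Negated (eliminate): ~P4
Remaining disjuncts: P1, P2, P3
Count = 4 - 1 = 3

3


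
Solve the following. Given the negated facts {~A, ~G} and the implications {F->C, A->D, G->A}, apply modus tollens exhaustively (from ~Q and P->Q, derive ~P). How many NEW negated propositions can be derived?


Initial negated facts: {~A, ~G}
Apply modus tollens to closure:
  (no implication fires)
Final negated: {~A, ~G}
New negations: {(none)}
Count = 0

0


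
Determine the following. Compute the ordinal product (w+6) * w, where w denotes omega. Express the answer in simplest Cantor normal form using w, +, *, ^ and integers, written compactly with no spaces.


Compute (w+6) * w.
Ordinal * is associative and left-distributive over +, but NOT commutative; for finite n>1, n*w = w but w*n stays w*n.
(w+6) * w = sup{(w+6)*k : k<w} = sup{w*k+6} = w^2 (the +6 tail is absorbed in the limit).
Result = w^2

w^2


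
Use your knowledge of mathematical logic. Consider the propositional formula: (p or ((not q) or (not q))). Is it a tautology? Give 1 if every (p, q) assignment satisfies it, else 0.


Check all 4 assignments:
p=0, q=0: 1
p=0, q=1: 0
p=1, q=0: 1
p=1, q=1: 1
Satisfying count = 3/4.
Tautology iff count = 4: no.

0


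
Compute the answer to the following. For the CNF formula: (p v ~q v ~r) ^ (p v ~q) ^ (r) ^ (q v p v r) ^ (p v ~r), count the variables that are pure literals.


Check each variable for pure literal status:
p: pure positive
q: mixed (not pure)
r: mixed (not pure)
Pure literal count = 1

1


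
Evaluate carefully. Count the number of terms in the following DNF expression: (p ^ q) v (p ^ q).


A DNF formula is a disjunction of terms (conjunctions).
Terms are separated by v.
Counting the disjuncts: 2 terms.

2


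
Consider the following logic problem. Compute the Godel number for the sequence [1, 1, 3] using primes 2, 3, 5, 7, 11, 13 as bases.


Encode each element as an exponent of the corresponding prime:
  2^1 = 2
  3^1 = 3
  5^3 = 125
Product = 2 * 3 * 125 = 750

750


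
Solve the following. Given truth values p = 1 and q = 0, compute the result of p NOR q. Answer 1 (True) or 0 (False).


p = 1, q = 0
Operation: p NOR q
Evaluate: 1 NOR 0 = 0

0


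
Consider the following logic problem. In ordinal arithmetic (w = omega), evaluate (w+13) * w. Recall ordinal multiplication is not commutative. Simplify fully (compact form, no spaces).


Compute (w+13) * w.
Ordinal * is associative and left-distributive over +, but NOT commutative; for finite n>1, n*w = w but w*n stays w*n.
(w+13) * w = sup{(w+13)*k : k<w} = sup{w*k+13} = w^2 (the +13 tail is absorbed in the limit).
Result = w^2

w^2


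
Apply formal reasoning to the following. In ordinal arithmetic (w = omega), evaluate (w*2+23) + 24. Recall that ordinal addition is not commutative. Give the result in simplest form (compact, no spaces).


Compute (w*2+23) + 24.
Ordinal + is associative but NOT commutative; for finite n>0, n + w = w but w + n stays w+n.
By associativity: (w*2+23) + 24 = w*2 + (23+24) = w*2+47.
Result = w*2+47

w*2+47


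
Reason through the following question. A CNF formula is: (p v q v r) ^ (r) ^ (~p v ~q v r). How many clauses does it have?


A CNF formula is a conjunction of clauses.
Clauses are separated by ^.
Counting the conjuncts: 3 clauses.

3


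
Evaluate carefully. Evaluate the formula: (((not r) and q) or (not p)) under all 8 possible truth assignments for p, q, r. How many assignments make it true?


Check all 8 assignments:
p=0, q=0, r=0: 1
p=0, q=0, r=1: 1
p=0, q=1, r=0: 1
p=0, q=1, r=1: 1
p=1, q=0, r=0: 0
p=1, q=0, r=1: 0
p=1, q=1, r=0: 1
p=1, q=1, r=1: 0
Count of True = 5

5


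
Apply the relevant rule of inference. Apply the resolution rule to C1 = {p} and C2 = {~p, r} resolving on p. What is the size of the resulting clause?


Remove p from C1 and ~p from C2.
C1 remainder: {}
C2 remainder: {r}
Union (resolvent): {r}
Resolvent has 1 literal(s).

1


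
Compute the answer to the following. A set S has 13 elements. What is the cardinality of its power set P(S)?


The power set of a set with n elements has 2^n elements.
|P(S)| = 2^13 = 8192

8192


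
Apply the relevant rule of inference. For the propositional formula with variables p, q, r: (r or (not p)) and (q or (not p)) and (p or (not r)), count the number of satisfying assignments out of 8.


Evaluate all 8 assignments for p, q, r:
p=0, q=0, r=0: 1
p=0, q=0, r=1: 0
p=0, q=1, r=0: 1
p=0, q=1, r=1: 0
p=1, q=0, r=0: 0
p=1, q=0, r=1: 0
p=1, q=1, r=0: 0
p=1, q=1, r=1: 1
Satisfying count = 3

3


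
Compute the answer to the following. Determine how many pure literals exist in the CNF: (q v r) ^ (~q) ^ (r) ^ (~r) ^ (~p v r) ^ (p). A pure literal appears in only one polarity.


Check each variable for pure literal status:
p: mixed (not pure)
q: mixed (not pure)
r: mixed (not pure)
Pure literal count = 0

0


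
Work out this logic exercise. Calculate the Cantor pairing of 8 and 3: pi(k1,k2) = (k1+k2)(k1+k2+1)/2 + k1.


k1 + k2 = 11
(k1+k2)(k1+k2+1)/2 = 11 * 12 / 2 = 66
pi = 66 + 8 = 74

74


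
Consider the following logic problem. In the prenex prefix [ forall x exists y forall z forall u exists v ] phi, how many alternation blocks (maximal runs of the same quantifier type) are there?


Quantifier-type sequence: A E A A E  (A=forall, E=exists)
Group into maximal same-type runs:
  Ax1 | Ex1 | Ax2 | Ex1
Number of blocks = 4

4


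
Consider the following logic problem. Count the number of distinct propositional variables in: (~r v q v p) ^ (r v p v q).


Identify each variable that appears in the formula.
Variables found: p, q, r
Count = 3

3


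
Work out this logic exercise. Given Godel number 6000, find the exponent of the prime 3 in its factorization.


Factorize 6000 by dividing by 3 repeatedly.
Division steps: 3 divides 6000 exactly 1 time(s).
Exponent of 3 = 1

1


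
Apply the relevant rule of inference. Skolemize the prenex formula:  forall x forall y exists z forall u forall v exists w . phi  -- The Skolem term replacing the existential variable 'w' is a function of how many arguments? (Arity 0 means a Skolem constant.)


Quantifier prefix: forall x forall y exists z forall u forall v exists w
'w' is existentially quantified at position 6.
Universal variables preceding it: x, y, u, v
Skolem function arity = 4

4


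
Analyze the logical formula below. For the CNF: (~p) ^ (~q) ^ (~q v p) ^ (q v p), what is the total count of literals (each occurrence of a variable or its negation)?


Counting literals in each clause:
Clause 1: 1 literal(s)
Clause 2: 1 literal(s)
Clause 3: 2 literal(s)
Clause 4: 2 literal(s)
Total = 6

6


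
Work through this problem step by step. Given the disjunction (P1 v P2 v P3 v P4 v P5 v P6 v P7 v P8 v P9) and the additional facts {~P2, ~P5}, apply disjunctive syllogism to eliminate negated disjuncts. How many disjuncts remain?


Original disjuncts (9): P1, P2, P3, P4, P5, P6, P7, P8, P9
Negated (eliminate): ~P2, ~P5
Remaining disjuncts: P1, P3, P4, P6, P7, P8, P9
Count = 9 - 2 = 7

7


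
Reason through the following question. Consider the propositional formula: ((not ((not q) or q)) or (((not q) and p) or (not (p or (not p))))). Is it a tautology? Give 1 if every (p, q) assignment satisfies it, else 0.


Check all 4 assignments:
p=0, q=0: 0
p=0, q=1: 0
p=1, q=0: 1
p=1, q=1: 0
Satisfying count = 1/4.
Tautology iff count = 4: no.

0


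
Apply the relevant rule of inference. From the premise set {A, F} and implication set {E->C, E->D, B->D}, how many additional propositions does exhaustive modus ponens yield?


Initial facts: {A, F}
Apply modus ponens to closure:
  (no implication fires)
Final known: {A, F}
New propositions: {(none)}
Count = 0

0


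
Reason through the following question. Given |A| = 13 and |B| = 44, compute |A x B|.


The Cartesian product A x B contains all ordered pairs (a, b).
|A x B| = |A| * |B| = 13 * 44 = 572

572


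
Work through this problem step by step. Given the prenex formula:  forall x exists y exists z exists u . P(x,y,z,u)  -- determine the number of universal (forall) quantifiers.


Quantifier prefix: forall x exists y exists z exists u
Mark each quantifier type:
  U E E E
Universal count = 1, Existential count = 3
Asked for universal (forall) quantifiers: 1

1


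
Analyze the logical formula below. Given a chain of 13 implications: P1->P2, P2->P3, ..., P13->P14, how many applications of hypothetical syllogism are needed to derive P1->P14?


With 13 implications in a chain connecting 14 propositions:
P1->P2, P2->P3, ..., P13->P14
Steps needed = (number of implications) - 1 = 13 - 1 = 12

12


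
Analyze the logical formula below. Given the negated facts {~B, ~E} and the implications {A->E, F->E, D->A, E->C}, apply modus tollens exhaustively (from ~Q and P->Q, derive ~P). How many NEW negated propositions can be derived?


Initial negated facts: {~B, ~E}
Apply modus tollens to closure:
  ~E and A->E  =>  ~A
  ~E and F->E  =>  ~F
  ~A and D->A  =>  ~D
Final negated: {~A, ~B, ~D, ~E, ~F}
New negations: {~A, ~D, ~F}
Count = 3

3


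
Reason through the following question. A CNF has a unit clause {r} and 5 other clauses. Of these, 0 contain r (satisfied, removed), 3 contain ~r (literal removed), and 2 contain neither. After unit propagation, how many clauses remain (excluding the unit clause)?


Satisfied (removed): 0
Shortened (remain): 3
Unchanged (remain): 2
Remaining = 3 + 2 = 5

5


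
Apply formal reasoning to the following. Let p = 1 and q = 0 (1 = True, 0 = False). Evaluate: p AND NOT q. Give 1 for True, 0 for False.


p = 1, q = 0
Operation: p AND NOT q
Evaluate: 1 AND NOT 0 = 1

1


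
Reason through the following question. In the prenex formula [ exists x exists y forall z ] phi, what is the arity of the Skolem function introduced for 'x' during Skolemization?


Quantifier prefix: exists x exists y forall z
'x' is existentially quantified at position 1.
No universal quantifiers precede it.
Skolem function arity = 0 (a Skolem constant)

0


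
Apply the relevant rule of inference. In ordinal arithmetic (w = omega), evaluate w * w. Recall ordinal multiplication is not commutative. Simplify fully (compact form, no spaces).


Compute w * w.
Ordinal * is associative and left-distributive over +, but NOT commutative; for finite n>1, n*w = w but w*n stays w*n.
w * w = w^2 by definition.
Result = w^2

w^2


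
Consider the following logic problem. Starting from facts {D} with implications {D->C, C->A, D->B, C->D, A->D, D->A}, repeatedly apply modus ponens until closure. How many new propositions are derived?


Initial facts: {D}
Apply modus ponens to closure:
  D and D->C  =>  C
  C and C->A  =>  A
  D and D->B  =>  B
Final known: {A, B, C, D}
New propositions: {A, B, C}
Count = 3

3


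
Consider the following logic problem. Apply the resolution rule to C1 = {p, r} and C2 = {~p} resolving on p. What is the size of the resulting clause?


Remove p from C1 and ~p from C2.
C1 remainder: {r}
C2 remainder: {}
Union (resolvent): {r}
Resolvent has 1 literal(s).

1


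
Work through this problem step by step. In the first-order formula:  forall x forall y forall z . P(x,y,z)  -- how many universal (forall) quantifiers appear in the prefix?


Quantifier prefix: forall x forall y forall z
Mark each quantifier type:
  U U U
Universal count = 3, Existential count = 0
Asked for universal (forall) quantifiers: 3

3


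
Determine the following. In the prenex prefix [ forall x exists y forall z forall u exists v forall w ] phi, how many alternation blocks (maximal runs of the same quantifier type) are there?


Quantifier-type sequence: A E A A E A  (A=forall, E=exists)
Group into maximal same-type runs:
  Ax1 | Ex1 | Ax2 | Ex1 | Ax1
Number of blocks = 5

5


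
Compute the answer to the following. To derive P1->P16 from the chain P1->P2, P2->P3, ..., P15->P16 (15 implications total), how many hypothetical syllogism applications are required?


With 15 implications in a chain connecting 16 propositions:
P1->P2, P2->P3, ..., P15->P16
Steps needed = (number of implications) - 1 = 15 - 1 = 14

14


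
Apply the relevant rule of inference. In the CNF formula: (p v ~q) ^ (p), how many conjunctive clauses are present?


A CNF formula is a conjunction of clauses.
Clauses are separated by ^.
Counting the conjuncts: 2 clauses.

2


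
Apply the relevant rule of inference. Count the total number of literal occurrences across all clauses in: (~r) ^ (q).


Counting literals in each clause:
Clause 1: 1 literal(s)
Clause 2: 1 literal(s)
Total = 2

2


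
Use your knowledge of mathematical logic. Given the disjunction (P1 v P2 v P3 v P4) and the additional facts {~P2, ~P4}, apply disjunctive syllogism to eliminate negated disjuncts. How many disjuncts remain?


Original disjuncts (4): P1, P2, P3, P4
Negated (eliminate): ~P2, ~P4
Remaining disjuncts: P1, P3
Count = 4 - 2 = 2

2


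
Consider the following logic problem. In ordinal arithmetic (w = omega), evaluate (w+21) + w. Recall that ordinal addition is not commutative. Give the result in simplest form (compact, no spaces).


Compute (w+21) + w.
Ordinal + is associative but NOT commutative; for finite n>0, n + w = w but w + n stays w+n.
(w+21) + w = w + (21+w) = w + w = w*2 (the finite tail 21 is absorbed by the right w).
Result = w*2

w*2


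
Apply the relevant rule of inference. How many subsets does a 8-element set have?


The power set of a set with n elements has 2^n elements.
|P(S)| = 2^8 = 256

256


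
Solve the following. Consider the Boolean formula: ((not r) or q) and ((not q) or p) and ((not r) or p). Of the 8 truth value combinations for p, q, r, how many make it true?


Evaluate all 8 assignments for p, q, r:
p=0, q=0, r=0: 1
p=0, q=0, r=1: 0
p=0, q=1, r=0: 0
p=0, q=1, r=1: 0
p=1, q=0, r=0: 1
p=1, q=0, r=1: 0
p=1, q=1, r=0: 1
p=1, q=1, r=1: 1
Satisfying count = 4

4


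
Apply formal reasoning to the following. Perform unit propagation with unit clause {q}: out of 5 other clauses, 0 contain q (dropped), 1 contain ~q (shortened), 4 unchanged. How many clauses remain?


Satisfied (removed): 0
Shortened (remain): 1
Unchanged (remain): 4
Remaining = 1 + 4 = 5

5


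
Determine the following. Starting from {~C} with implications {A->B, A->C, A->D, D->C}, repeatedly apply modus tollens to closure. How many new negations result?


Initial negated facts: {~C}
Apply modus tollens to closure:
  ~C and A->C  =>  ~A
  ~C and D->C  =>  ~D
Final negated: {~A, ~C, ~D}
New negations: {~A, ~D}
Count = 2

2


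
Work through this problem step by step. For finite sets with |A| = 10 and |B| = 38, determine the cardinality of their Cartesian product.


The Cartesian product A x B contains all ordered pairs (a, b).
|A x B| = |A| * |B| = 10 * 38 = 380

380


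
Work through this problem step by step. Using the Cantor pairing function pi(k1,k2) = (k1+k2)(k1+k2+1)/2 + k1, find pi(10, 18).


k1 + k2 = 28
(k1+k2)(k1+k2+1)/2 = 28 * 29 / 2 = 406
pi = 406 + 10 = 416

416


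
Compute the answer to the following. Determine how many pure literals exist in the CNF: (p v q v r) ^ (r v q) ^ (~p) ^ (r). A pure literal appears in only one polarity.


Check each variable for pure literal status:
p: mixed (not pure)
q: pure positive
r: pure positive
Pure literal count = 2

2


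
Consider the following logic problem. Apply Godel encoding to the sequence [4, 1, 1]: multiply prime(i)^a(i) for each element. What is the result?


Encode each element as an exponent of the corresponding prime:
  2^4 = 16
  3^1 = 3
  5^1 = 5
Product = 16 * 3 * 5 = 240

240


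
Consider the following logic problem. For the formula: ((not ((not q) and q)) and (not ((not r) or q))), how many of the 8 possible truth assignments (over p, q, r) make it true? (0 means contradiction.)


Check all 8 assignments:
p=0, q=0, r=0: 0
p=0, q=0, r=1: 1
p=0, q=1, r=0: 0
p=0, q=1, r=1: 0
p=1, q=0, r=0: 0
p=1, q=0, r=1: 1
p=1, q=1, r=0: 0
p=1, q=1, r=1: 0
Count of True = 2

2


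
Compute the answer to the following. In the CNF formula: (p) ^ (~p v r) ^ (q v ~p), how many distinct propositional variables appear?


Identify each variable that appears in the formula.
Variables found: p, q, r
Count = 3

3


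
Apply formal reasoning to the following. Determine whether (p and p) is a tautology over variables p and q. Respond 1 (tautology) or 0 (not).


Check all 4 assignments:
p=0, q=0: 0
p=0, q=1: 0
p=1, q=0: 1
p=1, q=1: 1
Satisfying count = 2/4.
Tautology iff count = 4: no.

0


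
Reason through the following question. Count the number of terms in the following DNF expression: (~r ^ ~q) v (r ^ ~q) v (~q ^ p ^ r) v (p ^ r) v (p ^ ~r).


A DNF formula is a disjunction of terms (conjunctions).
Terms are separated by v.
Counting the disjuncts: 5 terms.

5


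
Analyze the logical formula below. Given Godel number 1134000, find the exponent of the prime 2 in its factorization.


Factorize 1134000 by dividing by 2 repeatedly.
Division steps: 2 divides 1134000 exactly 4 time(s).
Exponent of 2 = 4

4


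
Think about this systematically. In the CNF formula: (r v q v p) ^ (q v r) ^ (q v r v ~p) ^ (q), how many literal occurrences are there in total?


Counting literals in each clause:
Clause 1: 3 literal(s)
Clause 2: 2 literal(s)
Clause 3: 3 literal(s)
Clause 4: 1 literal(s)
Total = 9

9


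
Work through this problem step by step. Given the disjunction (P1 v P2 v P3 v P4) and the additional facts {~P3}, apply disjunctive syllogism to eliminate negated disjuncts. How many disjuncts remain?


Original disjuncts (4): P1, P2, P3, P4
Negated (eliminate): ~P3
Remaining disjuncts: P1, P2, P4
Count = 4 - 1 = 3

3


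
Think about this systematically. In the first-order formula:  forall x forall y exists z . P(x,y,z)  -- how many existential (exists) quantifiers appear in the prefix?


Quantifier prefix: forall x forall y exists z
Mark each quantifier type:
  U U E
Universal count = 2, Existential count = 1
Asked for existential (exists) quantifiers: 1

1


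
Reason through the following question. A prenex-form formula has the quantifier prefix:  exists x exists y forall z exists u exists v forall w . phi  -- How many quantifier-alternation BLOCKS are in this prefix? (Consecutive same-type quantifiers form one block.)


Quantifier-type sequence: E E A E E A  (A=forall, E=exists)
Group into maximal same-type runs:
  Ex2 | Ax1 | Ex2 | Ax1
Number of blocks = 4

4


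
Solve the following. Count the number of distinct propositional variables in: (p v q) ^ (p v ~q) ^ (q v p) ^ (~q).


Identify each variable that appears in the formula.
Variables found: p, q
Count = 2

2


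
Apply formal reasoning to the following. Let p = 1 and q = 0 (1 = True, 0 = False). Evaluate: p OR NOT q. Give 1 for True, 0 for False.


p = 1, q = 0
Operation: p OR NOT q
Evaluate: 1 OR NOT 0 = 1

1


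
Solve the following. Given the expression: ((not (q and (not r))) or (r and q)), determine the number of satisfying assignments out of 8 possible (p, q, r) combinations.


Check all 8 assignments:
p=0, q=0, r=0: 1
p=0, q=0, r=1: 1
p=0, q=1, r=0: 0
p=0, q=1, r=1: 1
p=1, q=0, r=0: 1
p=1, q=0, r=1: 1
p=1, q=1, r=0: 0
p=1, q=1, r=1: 1
Count of True = 6

6


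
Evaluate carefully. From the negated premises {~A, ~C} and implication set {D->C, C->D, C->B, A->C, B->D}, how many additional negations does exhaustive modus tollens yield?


Initial negated facts: {~A, ~C}
Apply modus tollens to closure:
  ~C and D->C  =>  ~D
  ~D and B->D  =>  ~B
Final negated: {~A, ~B, ~C, ~D}
New negations: {~B, ~D}
Count = 2

2


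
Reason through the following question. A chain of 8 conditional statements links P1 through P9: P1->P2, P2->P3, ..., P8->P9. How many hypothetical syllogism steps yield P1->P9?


With 8 implications in a chain connecting 9 propositions:
P1->P2, P2->P3, ..., P8->P9
Steps needed = (number of implications) - 1 = 8 - 1 = 7

7


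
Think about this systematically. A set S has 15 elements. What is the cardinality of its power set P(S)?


The power set of a set with n elements has 2^n elements.
|P(S)| = 2^15 = 32768

32768


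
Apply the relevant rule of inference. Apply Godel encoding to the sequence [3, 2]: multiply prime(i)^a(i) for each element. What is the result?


Encode each element as an exponent of the corresponding prime:
  2^3 = 8
  3^2 = 9
Product = 8 * 9 = 72

72


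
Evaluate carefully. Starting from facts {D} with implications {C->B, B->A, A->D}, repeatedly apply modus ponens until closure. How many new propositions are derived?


Initial facts: {D}
Apply modus ponens to closure:
  (no implication fires)
Final known: {D}
New propositions: {(none)}
Count = 0

0


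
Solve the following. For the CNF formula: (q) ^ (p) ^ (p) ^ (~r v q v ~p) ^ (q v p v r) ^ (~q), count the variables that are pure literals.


Check each variable for pure literal status:
p: mixed (not pure)
q: mixed (not pure)
r: mixed (not pure)
Pure literal count = 0

0


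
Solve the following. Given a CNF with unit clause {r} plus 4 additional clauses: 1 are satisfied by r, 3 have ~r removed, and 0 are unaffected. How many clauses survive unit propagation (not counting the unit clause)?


Satisfied (removed): 1
Shortened (remain): 3
Unchanged (remain): 0
Remaining = 3 + 0 = 3

3


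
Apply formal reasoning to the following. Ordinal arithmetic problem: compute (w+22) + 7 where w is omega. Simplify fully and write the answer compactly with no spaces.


Compute (w+22) + 7.
Ordinal + is associative but NOT commutative; for finite n>0, n + w = w but w + n stays w+n.
By associativity: (w+22) + 7 = w + (22+7) = w+29.
Result = w+29

w+29


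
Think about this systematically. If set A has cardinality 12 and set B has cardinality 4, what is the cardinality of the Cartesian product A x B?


The Cartesian product A x B contains all ordered pairs (a, b).
|A x B| = |A| * |B| = 12 * 4 = 48

48


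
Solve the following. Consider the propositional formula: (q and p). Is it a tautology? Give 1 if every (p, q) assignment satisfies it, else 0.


Check all 4 assignments:
p=0, q=0: 0
p=0, q=1: 0
p=1, q=0: 0
p=1, q=1: 1
Satisfying count = 1/4.
Tautology iff count = 4: no.

0


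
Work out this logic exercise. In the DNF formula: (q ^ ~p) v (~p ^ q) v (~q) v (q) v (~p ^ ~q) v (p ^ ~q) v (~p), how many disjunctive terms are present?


A DNF formula is a disjunction of terms (conjunctions).
Terms are separated by v.
Counting the disjuncts: 7 terms.

7


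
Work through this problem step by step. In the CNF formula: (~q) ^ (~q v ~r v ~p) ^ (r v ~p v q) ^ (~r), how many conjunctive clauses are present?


A CNF formula is a conjunction of clauses.
Clauses are separated by ^.
Counting the conjuncts: 4 clauses.

4


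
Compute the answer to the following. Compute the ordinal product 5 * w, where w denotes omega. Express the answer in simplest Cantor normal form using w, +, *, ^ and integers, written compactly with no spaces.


Compute 5 * w.
Ordinal * is associative and left-distributive over +, but NOT commutative; for finite n>1, n*w = w but w*n stays w*n.
For finite n>0, n * w = sup{n*k : k<w} = w. So 5 * w = w.
Result = w

w


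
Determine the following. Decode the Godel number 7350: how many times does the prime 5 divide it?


Factorize 7350 by dividing by 5 repeatedly.
Division steps: 5 divides 7350 exactly 2 time(s).
Exponent of 5 = 2

2


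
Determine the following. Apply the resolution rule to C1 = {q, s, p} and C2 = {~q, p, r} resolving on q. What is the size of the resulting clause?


Remove q from C1 and ~q from C2.
C1 remainder: {s, p}
C2 remainder: {p, r}
Union (resolvent): {p, r, s}
Resolvent has 3 literal(s).

3


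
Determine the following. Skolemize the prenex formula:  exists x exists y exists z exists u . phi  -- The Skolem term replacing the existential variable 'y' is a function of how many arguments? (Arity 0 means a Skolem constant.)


Quantifier prefix: exists x exists y exists z exists u
'y' is existentially quantified at position 2.
No universal quantifiers precede it.
Skolem function arity = 0 (a Skolem constant)

0


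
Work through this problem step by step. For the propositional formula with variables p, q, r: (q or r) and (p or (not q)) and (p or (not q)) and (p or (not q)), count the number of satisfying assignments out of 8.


Evaluate all 8 assignments for p, q, r:
p=0, q=0, r=0: 0
p=0, q=0, r=1: 1
p=0, q=1, r=0: 0
p=0, q=1, r=1: 0
p=1, q=0, r=0: 0
p=1, q=0, r=1: 1
p=1, q=1, r=0: 1
p=1, q=1, r=1: 1
Satisfying count = 4

4


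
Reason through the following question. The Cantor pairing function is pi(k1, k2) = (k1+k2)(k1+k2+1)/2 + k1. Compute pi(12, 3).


k1 + k2 = 15
(k1+k2)(k1+k2+1)/2 = 15 * 16 / 2 = 120
pi = 120 + 12 = 132

132


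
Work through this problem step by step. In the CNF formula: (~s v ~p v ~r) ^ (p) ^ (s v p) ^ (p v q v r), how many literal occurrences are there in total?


Counting literals in each clause:
Clause 1: 3 literal(s)
Clause 2: 1 literal(s)
Clause 3: 2 literal(s)
Clause 4: 3 literal(s)
Total = 9

9


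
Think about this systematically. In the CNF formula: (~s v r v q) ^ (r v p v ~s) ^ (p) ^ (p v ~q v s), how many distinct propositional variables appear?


Identify each variable that appears in the formula.
Variables found: p, q, r, s
Count = 4

4
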